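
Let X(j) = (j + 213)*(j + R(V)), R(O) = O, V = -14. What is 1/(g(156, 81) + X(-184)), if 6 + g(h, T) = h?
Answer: -1/5592 ≈ -0.00017883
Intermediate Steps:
g(h, T) = -6 + h
X(j) = (-14 + j)*(213 + j) (X(j) = (j + 213)*(j - 14) = (213 + j)*(-14 + j) = (-14 + j)*(213 + j))
1/(g(156, 81) + X(-184)) = 1/((-6 + 156) + (-2982 + (-184)**2 + 199*(-184))) = 1/(150 + (-2982 + 33856 - 36616)) = 1/(150 - 5742) = 1/(-5592) = -1/5592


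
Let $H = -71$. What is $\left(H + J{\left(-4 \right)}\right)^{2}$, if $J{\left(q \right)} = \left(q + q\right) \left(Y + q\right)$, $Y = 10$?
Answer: $14161$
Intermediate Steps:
$J{\left(q \right)} = 2 q \left(10 + q\right)$ ($J{\left(q \right)} = \left(q + q\right) \left(10 + q\right) = 2 q \left(10 + q\right)$)
$\left(H + J{\left(-4 \right)}\right)^{2} = \left(-71 + 2 \left(-4\right) \left(10 - 4\right)\right)^{2} = \left(-71 + 2 \left(-4\right) 6\right)^{2} = \left(-71 - 48\right)^{2} = \left(-119\right)^{2} = 14161$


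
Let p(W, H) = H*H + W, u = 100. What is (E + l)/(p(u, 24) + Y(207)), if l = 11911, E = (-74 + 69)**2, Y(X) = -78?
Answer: 5968/299 ≈ 19.960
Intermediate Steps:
E = 25 (E = (-5)**2 = 25)
p(W, H) = W + H**2 (p(W, H) = H**2 + W = W + H**2)
(E + l)/(p(u, 24) + Y(207)) = (25 + 11911)/((100 + 24**2) - 78) = 11936/((100 + 576) - 78) = 11936/(676 - 78) = 11936/598 = 11936*(1/598) = 5968/299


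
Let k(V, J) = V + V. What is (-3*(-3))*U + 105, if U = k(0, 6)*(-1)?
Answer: 105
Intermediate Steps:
k(V, J) = 2*V
U = 0 (U = (2*0)*(-1) = 0*(-1) = 0)
(-3*(-3))*U + 105 = -3*(-3)*0 + 105 = 9*0 + 105 = 0 + 105 = 105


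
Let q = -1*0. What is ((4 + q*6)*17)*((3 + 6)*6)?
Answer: 3672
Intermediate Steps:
q = 0
((4 + q*6)*17)*((3 + 6)*6) = ((4 + 0*6)*17)*((3 + 6)*6) = ((4 + 0)*17)*(9*6) = (4*17)*54 = 68*54 = 3672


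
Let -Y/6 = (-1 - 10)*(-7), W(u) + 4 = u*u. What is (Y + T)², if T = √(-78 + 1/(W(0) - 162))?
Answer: (76692 - I*√2149534)²/27556 ≈ 2.1337e+5 - 8160.9*I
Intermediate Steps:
W(u) = -4 + u² (W(u) = -4 + u*u = -4 + u²)
Y = -462 (Y = -6*(-1 - 10)*(-7) = -(-66)*(-7) = -6*77 = -462)
T = I*√2149534/166 (T = √(-78 + 1/((-4 + 0²) - 162)) = √(-78 + 1/((-4 + 0) - 162)) = √(-78 + 1/(-4 - 162)) = √(-78 + 1/(-166)) = √(-78 - 1/166) = √(-12949/166) = I*√2149534/166 ≈ 8.8321*I)
(Y + T)² = (-462 + I*√2149534/166)²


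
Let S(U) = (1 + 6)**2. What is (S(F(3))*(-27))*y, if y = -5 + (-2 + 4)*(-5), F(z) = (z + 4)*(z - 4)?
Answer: 19845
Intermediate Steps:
F(z) = (-4 + z)*(4 + z) (F(z) = (4 + z)*(-4 + z) = (-4 + z)*(4 + z))
S(U) = 49 (S(U) = 7**2 = 49)
y = -15 (y = -5 + 2*(-5) = -5 - 10 = -15)
(S(F(3))*(-27))*y = (49*(-27))*(-15) = -1323*(-15) = 19845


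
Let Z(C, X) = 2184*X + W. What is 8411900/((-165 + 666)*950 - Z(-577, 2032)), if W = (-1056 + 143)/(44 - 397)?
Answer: -2969400700/1398565027 ≈ -2.1232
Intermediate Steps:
W = 913/353 (W = -913/(-353) = -913*(-1/353) = 913/353 ≈ 2.5864)
Z(C, X) = 913/353 + 2184*X (Z(C, X) = 2184*X + 913/353 = 913/353 + 2184*X)
8411900/((-165 + 666)*950 - Z(-577, 2032)) = 8411900/((-165 + 666)*950 - (913/353 + 2184*2032)) = 8411900/(501*950 - (913/353 + 4437888)) = 8411900/(475950 - 1*1566575377/353) = 8411900/(475950 - 1566575377/353) = 8411900/(-1398565027/353) = 8411900*(-353/1398565027) = -2969400700/1398565027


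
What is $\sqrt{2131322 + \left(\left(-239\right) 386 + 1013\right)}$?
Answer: $\sqrt{2040081} \approx 1428.3$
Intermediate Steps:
$\sqrt{2131322 + \left(\left(-239\right) 386 + 1013\right)} = \sqrt{2131322 + \left(-92254 + 1013\right)} = \sqrt{2131322 - 91241} = \sqrt{2040081}$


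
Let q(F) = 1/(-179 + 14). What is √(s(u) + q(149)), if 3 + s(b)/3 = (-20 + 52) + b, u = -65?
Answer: I*√2940465/165 ≈ 10.393*I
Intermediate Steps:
q(F) = -1/165 (q(F) = 1/(-165) = -1/165)
s(b) = 87 + 3*b (s(b) = -9 + 3*((-20 + 52) + b) = -9 + 3*(32 + b) = -9 + (96 + 3*b) = 87 + 3*b)
√(s(u) + q(149)) = √((87 + 3*(-65)) - 1/165) = √((87 - 195) - 1/165) = √(-108 - 1/165) = √(-17821/165) = I*√2940465/165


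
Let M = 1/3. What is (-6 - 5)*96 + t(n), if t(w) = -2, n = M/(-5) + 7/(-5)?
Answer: -1058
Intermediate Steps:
M = ⅓ ≈ 0.33333
n = -22/15 (n = (⅓)/(-5) + 7/(-5) = (⅓)*(-⅕) + 7*(-⅕) = -1/15 - 7/5 = -22/15 ≈ -1.4667)
(-6 - 5)*96 + t(n) = (-6 - 5)*96 - 2 = -11*96 - 2 = -1056 - 2 = -1058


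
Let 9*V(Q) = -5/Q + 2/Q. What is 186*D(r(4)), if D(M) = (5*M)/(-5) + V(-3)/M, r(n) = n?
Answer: -4433/6 ≈ -738.83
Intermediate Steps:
V(Q) = -1/(3*Q) (V(Q) = (-5/Q + 2/Q)/9 = (-3/Q)/9 = -1/(3*Q))
D(M) = -M + 1/(9*M) (D(M) = (5*M)/(-5) + (-⅓/(-3))/M = (5*M)*(-⅕) + (-⅓*(-⅓))/M = -M + 1/(9*M))
186*D(r(4)) = 186*(-1*4 + (⅑)/4) = 186*(-4 + (⅑)*(¼)) = 186*(-4 + 1/36) = 186*(-143/36) = -4433/6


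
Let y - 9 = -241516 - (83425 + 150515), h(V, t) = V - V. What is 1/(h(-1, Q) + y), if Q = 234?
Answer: -1/475447 ≈ -2.1033e-6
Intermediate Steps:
h(V, t) = 0
y = -475447 (y = 9 + (-241516 - (83425 + 150515)) = 9 + (-241516 - 1*233940) = 9 + (-241516 - 233940) = 9 - 475456 = -475447)
1/(h(-1, Q) + y) = 1/(0 - 475447) = 1/(-475447) = -1/475447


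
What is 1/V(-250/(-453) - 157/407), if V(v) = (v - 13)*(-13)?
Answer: 184371/30760522 ≈ 0.0059938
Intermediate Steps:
V(v) = 169 - 13*v (V(v) = (-13 + v)*(-13) = 169 - 13*v)
1/V(-250/(-453) - 157/407) = 1/(169 - 13*(-250/(-453) - 157/407)) = 1/(169 - 13*(-250*(-1/453) - 157*1/407)) = 1/(169 - 13*(250/453 - 157/407)) = 1/(169 - 13*30629/184371) = 1/(169 - 398177/184371) = 1/(30760522/184371) = 184371/30760522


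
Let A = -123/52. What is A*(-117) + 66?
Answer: 1371/4 ≈ 342.75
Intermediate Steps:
A = -123/52 (A = -123*1/52 = -123/52 ≈ -2.3654)
A*(-117) + 66 = -123/52*(-117) + 66 = 1107/4 + 66 = 1371/4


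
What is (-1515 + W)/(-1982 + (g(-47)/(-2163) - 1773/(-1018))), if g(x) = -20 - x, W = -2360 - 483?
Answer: 3198676124/1453475225 ≈ 2.2007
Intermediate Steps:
W = -2843
(-1515 + W)/(-1982 + (g(-47)/(-2163) - 1773/(-1018))) = (-1515 - 2843)/(-1982 + ((-20 - 1*(-47))/(-2163) - 1773/(-1018))) = -4358/(-1982 + ((-20 + 47)*(-1/2163) - 1773*(-1/1018))) = -4358/(-1982 + (27*(-1/2163) + 1773/1018)) = -4358/(-1982 + (-9/721 + 1773/1018)) = -4358/(-1982 + 1269171/733978) = -4358/(-1453475225/733978) = -4358*(-733978/1453475225) = 3198676124/1453475225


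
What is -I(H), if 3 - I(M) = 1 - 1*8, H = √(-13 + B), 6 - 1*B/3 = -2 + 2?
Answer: -10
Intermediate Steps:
B = 18 (B = 18 - 3*(-2 + 2) = 18 - 3*0 = 18 + 0 = 18)
H = √5 (H = √(-13 + 18) = √5 ≈ 2.2361)
I(M) = 10 (I(M) = 3 - (1 - 1*8) = 3 - (1 - 8) = 3 - 1*(-7) = 3 + 7 = 10)
-I(H) = -1*10 = -10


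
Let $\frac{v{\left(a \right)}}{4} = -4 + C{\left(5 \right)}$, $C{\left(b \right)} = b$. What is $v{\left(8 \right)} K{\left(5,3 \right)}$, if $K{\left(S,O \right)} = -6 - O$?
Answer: $-36$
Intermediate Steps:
$v{\left(a \right)} = 4$ ($v{\left(a \right)} = 4 \left(-4 + 5\right) = 4 \cdot 1 = 4$)
$v{\left(8 \right)} K{\left(5,3 \right)} = 4 \left(-6 - 3\right) = 4 \left(-9\right) = -36$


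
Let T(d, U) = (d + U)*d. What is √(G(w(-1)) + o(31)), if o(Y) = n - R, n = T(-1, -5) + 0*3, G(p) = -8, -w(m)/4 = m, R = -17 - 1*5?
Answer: 2*√5 ≈ 4.4721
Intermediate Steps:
R = -22 (R = -17 - 5 = -22)
w(m) = -4*m
T(d, U) = d*(U + d) (T(d, U) = (U + d)*d = d*(U + d))
n = 6 (n = -(-5 - 1) + 0*3 = -1*(-6) + 0 = 6 + 0 = 6)
o(Y) = 28 (o(Y) = 6 - 1*(-22) = 6 + 22 = 28)
√(G(w(-1)) + o(31)) = √(-8 + 28) = √20 = 2*√5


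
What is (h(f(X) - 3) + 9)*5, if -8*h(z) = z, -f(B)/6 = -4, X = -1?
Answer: 255/8 ≈ 31.875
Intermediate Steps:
f(B) = 24 (f(B) = -6*(-4) = 24)
h(z) = -z/8
(h(f(X) - 3) + 9)*5 = (-(24 - 3)/8 + 9)*5 = (-1/8*21 + 9)*5 = (-21/8 + 9)*5 = (51/8)*5 = 255/8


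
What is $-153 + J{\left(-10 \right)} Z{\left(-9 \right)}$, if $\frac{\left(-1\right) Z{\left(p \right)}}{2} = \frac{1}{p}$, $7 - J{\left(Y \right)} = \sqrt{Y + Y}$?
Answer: $- \frac{1363}{9} - \frac{4 i \sqrt{5}}{9} \approx -151.44 - 0.99381 i$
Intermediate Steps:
$J{\left(Y \right)} = 7 - \sqrt{2} \sqrt{Y}$ ($J{\left(Y \right)} = 7 - \sqrt{Y + Y} = 7 - \sqrt{2 Y} = 7 - \sqrt{2} \sqrt{Y}$)
$Z{\left(p \right)} = - \frac{2}{p}$
$-153 + J{\left(-10 \right)} Z{\left(-9 \right)} = -153 + \left(7 - \sqrt{2} \sqrt{-10}\right) \left(- \frac{2}{-9}\right) = -153 + \left(7 - \sqrt{2} i \sqrt{10}\right) \left(\left(-2\right) \left(- \frac{1}{9}\right)\right) = -153 + \left(7 - 2 i \sqrt{5}\right) \frac{2}{9} = -153 + \left(\frac{14}{9} - \frac{4 i \sqrt{5}}{9}\right) = - \frac{1363}{9} - \frac{4 i \sqrt{5}}{9}$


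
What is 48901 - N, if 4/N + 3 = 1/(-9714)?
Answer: 1425160699/29143 ≈ 48902.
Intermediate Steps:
N = -38856/29143 (N = 4/(-3 + 1/(-9714)) = 4/(-3 - 1/9714) = 4/(-29143/9714) = 4*(-9714/29143) = -38856/29143 ≈ -1.3333)
48901 - N = 48901 - 1*(-38856/29143) = 48901 + 38856/29143 = 1425160699/29143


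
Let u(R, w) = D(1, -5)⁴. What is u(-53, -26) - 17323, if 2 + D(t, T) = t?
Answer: -17322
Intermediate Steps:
D(t, T) = -2 + t
u(R, w) = 1 (u(R, w) = (-2 + 1)⁴ = (-1)⁴ = 1)
u(-53, -26) - 17323 = 1 - 17323 = -17322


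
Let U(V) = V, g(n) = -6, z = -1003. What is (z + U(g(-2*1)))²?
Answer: 1018081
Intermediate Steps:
(z + U(g(-2*1)))² = (-1003 - 6)² = (-1009)² = 1018081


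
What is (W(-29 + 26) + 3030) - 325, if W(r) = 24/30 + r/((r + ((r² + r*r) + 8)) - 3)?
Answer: 54113/20 ≈ 2705.6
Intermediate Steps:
W(r) = ⅘ + r/(5 + r + 2*r²) (W(r) = 24*(1/30) + r/((r + ((r² + r²) + 8)) - 3) = ⅘ + r/((r + (2*r² + 8)) - 3) = ⅘ + r/((r + (8 + 2*r²)) - 3) = ⅘ + r/((8 + r + 2*r²) - 3) = ⅘ + r/(5 + r + 2*r²))
(W(-29 + 26) + 3030) - 325 = ((20 + 8*(-29 + 26)² + 9*(-29 + 26))/(5*(5 + (-29 + 26) + 2*(-29 + 26)²)) + 3030) - 325 = ((20 + 8*(-3)² + 9*(-3))/(5*(5 - 3 + 2*(-3)²)) + 3030) - 325 = ((20 + 8*9 - 27)/(5*(5 - 3 + 2*9)) + 3030) - 325 = ((20 + 72 - 27)/(5*(5 - 3 + 18)) + 3030) - 325 = ((⅕)*65/20 + 3030) - 325 = ((⅕)*(1/20)*65 + 3030) - 325 = (13/20 + 3030) - 325 = 60613/20 - 325 = 54113/20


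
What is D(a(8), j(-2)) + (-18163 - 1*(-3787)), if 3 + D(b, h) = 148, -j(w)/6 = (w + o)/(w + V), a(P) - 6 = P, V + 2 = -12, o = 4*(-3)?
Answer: -14231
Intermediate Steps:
o = -12
V = -14 (V = -2 - 12 = -14)
a(P) = 6 + P
j(w) = -6*(-12 + w)/(-14 + w) (j(w) = -6*(w - 12)/(w - 14) = -6*(-12 + w)/(-14 + w))
D(b, h) = 145 (D(b, h) = -3 + 148 = 145)
D(a(8), j(-2)) + (-18163 - 1*(-3787)) = 145 + (-18163 - 1*(-3787)) = 145 + (-18163 + 3787) = 145 - 14376 = -14231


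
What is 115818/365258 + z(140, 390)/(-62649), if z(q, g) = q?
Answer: 3602372881/11441524221 ≈ 0.31485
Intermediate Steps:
115818/365258 + z(140, 390)/(-62649) = 115818/365258 + 140/(-62649) = 115818*(1/365258) + 140*(-1/62649) = 57909/182629 - 140/62649 = 3602372881/11441524221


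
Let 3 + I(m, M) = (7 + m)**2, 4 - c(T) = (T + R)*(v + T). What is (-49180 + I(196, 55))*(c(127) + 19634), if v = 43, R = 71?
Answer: 111811428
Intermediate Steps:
c(T) = 4 - (43 + T)*(71 + T) (c(T) = 4 - (T + 71)*(43 + T) = 4 - (71 + T)*(43 + T) = 4 - (43 + T)*(71 + T))
I(m, M) = -3 + (7 + m)**2
(-49180 + I(196, 55))*(c(127) + 19634) = (-49180 + (-3 + (7 + 196)**2))*((-3049 - 1*127**2 - 114*127) + 19634) = (-49180 + (-3 + 203**2))*((-3049 - 1*16129 - 14478) + 19634) = (-49180 + (-3 + 41209))*((-3049 - 16129 - 14478) + 19634) = (-49180 + 41206)*(-33656 + 19634) = -7974*(-14022) = 111811428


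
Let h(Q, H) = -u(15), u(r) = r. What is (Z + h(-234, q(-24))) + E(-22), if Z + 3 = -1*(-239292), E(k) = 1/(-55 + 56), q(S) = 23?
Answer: 239275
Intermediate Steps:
E(k) = 1 (E(k) = 1/1 = 1)
h(Q, H) = -15 (h(Q, H) = -1*15 = -15)
Z = 239289 (Z = -3 - 1*(-239292) = -3 + 239292 = 239289)
(Z + h(-234, q(-24))) + E(-22) = (239289 - 15) + 1 = 239274 + 1 = 239275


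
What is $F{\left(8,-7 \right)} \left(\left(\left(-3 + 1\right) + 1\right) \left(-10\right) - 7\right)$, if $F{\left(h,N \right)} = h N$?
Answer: $-168$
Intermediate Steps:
$F{\left(h,N \right)} = N h$
$F{\left(8,-7 \right)} \left(\left(\left(-3 + 1\right) + 1\right) \left(-10\right) - 7\right) = \left(-7\right) 8 \left(\left(\left(-3 + 1\right) + 1\right) \left(-10\right) - 7\right) = - 56 \left(\left(-2 + 1\right) \left(-10\right) - 7\right) = - 56 \left(\left(-1\right) \left(-10\right) - 7\right) = - 56 \left(10 - 7\right) = \left(-56\right) 3 = -168$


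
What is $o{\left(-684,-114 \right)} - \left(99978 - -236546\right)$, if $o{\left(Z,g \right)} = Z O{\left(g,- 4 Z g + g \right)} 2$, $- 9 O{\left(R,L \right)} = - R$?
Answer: $-319196$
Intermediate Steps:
$O{\left(R,L \right)} = \frac{R}{9}$ ($O{\left(R,L \right)} = - \frac{\left(-1\right) R}{9} = \frac{R}{9}$)
$o{\left(Z,g \right)} = \frac{2 Z g}{9}$ ($o{\left(Z,g \right)} = Z \frac{g}{9} \cdot 2 = \frac{Z g}{9} \cdot 2 = \frac{2 Z g}{9}$)
$o{\left(-684,-114 \right)} - \left(99978 - -236546\right) = \frac{2}{9} \left(-684\right) \left(-114\right) - \left(99978 - -236546\right) = 17328 - \left(99978 + 236546\right) = 17328 - 336524 = -319196$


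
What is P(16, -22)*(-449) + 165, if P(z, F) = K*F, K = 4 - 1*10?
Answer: -59103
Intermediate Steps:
K = -6 (K = 4 - 10 = -6)
P(z, F) = -6*F
P(16, -22)*(-449) + 165 = -6*(-22)*(-449) + 165 = 132*(-449) + 165 = -59268 + 165 = -59103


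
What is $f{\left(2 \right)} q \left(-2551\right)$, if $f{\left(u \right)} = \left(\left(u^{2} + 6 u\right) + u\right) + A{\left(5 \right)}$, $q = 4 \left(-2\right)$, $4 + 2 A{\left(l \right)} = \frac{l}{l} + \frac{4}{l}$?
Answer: $\frac{1724476}{5} \approx 3.449 \cdot 10^{5}$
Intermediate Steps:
$A{\left(l \right)} = - \frac{3}{2} + \frac{2}{l}$ ($A{\left(l \right)} = -2 + \frac{\frac{l}{l} + \frac{4}{l}}{2} = -2 + \frac{1 + \frac{4}{l}}{2} = -2 + \left(\frac{1}{2} + \frac{2}{l}\right) = - \frac{3}{2} + \frac{2}{l}$)
$q = -8$
$f{\left(u \right)} = - \frac{11}{10} + u^{2} + 7 u$ ($f{\left(u \right)} = \left(\left(u^{2} + 6 u\right) + u\right) - \left(\frac{3}{2} - \frac{2}{5}\right) = \left(u^{2} + 7 u\right) + \left(- \frac{3}{2} + 2 \cdot \frac{1}{5}\right) = \left(u^{2} + 7 u\right) + \left(- \frac{3}{2} + \frac{2}{5}\right) = \left(u^{2} + 7 u\right) - \frac{11}{10} = - \frac{11}{10} + u^{2} + 7 u$)
$f{\left(2 \right)} q \left(-2551\right) = \left(- \frac{11}{10} + 2^{2} + 7 \cdot 2\right) \left(-8\right) \left(-2551\right) = \left(- \frac{11}{10} + 4 + 14\right) \left(-8\right) \left(-2551\right) = \frac{169}{10} \left(-8\right) \left(-2551\right) = \left(- \frac{676}{5}\right) \left(-2551\right) = \frac{1724476}{5}$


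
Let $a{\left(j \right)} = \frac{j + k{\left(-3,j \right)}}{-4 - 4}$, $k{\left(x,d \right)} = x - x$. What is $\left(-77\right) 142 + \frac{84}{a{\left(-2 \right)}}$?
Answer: $-10598$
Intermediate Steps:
$k{\left(x,d \right)} = 0$
$a{\left(j \right)} = - \frac{j}{8}$ ($a{\left(j \right)} = \frac{j + 0}{-4 - 4} = \frac{j}{-8} = j \left(- \frac{1}{8}\right) = - \frac{j}{8}$)
$\left(-77\right) 142 + \frac{84}{a{\left(-2 \right)}} = \left(-77\right) 142 + \frac{84}{\left(- \frac{1}{8}\right) \left(-2\right)} = -10934 + 84 \frac{1}{\frac{1}{4}} = -10934 + 84 \cdot 4 = -10934 + 336 = -10598$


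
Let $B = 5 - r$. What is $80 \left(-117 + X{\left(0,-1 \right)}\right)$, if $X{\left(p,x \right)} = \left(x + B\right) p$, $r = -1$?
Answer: $-9360$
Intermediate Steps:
$B = 6$ ($B = 5 - -1 = 5 + 1 = 6$)
$X{\left(p,x \right)} = p \left(6 + x\right)$ ($X{\left(p,x \right)} = \left(x + 6\right) p = \left(6 + x\right) p = p \left(6 + x\right)$)
$80 \left(-117 + X{\left(0,-1 \right)}\right) = 80 \left(-117 + 0 \left(6 - 1\right)\right) = 80 \left(-117 + 0 \cdot 5\right) = 80 \left(-117 + 0\right) = 80 \left(-117\right) = -9360$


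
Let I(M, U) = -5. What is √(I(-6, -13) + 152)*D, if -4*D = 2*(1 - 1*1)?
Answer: 0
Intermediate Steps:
D = 0 (D = -(1 - 1*1)/2 = -(1 - 1)/2 = -0/2 = -¼*0 = 0)
√(I(-6, -13) + 152)*D = √(-5 + 152)*0 = √147*0 = (7*√3)*0 = 0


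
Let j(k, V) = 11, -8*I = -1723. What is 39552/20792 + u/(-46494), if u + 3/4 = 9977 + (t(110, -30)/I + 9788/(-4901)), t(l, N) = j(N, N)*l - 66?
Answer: 2296088692581013/1360541856930984 ≈ 1.6876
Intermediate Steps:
I = 1723/8 (I = -⅛*(-1723) = 1723/8 ≈ 215.38)
t(l, N) = -66 + 11*l (t(l, N) = 11*l - 66 = -66 + 11*l)
u = 337086656727/33777692 (u = -¾ + (9977 + ((-66 + 11*110)/(1723/8) + 9788/(-4901))) = -¾ + (9977 + ((-66 + 1210)*(8/1723) + 9788*(-1/4901))) = -¾ + (9977 + (1144*(8/1723) - 9788/4901)) = -¾ + (9977 + (9152/1723 - 9788/4901)) = -¾ + (9977 + 27989228/8444423) = -¾ + 84277997499/8444423 = 337086656727/33777692 ≈ 9979.6)
39552/20792 + u/(-46494) = 39552/20792 + (337086656727/33777692)/(-46494) = 39552*(1/20792) + (337086656727/33777692)*(-1/46494) = 4944/2599 - 112362218909/523486670616 = 2296088692581013/1360541856930984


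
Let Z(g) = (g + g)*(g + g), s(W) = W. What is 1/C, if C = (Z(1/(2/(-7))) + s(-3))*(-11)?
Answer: -1/506 ≈ -0.0019763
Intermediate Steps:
Z(g) = 4*g² (Z(g) = (2*g)*(2*g) = 4*g²)
C = -506 (C = (4*(1/(2/(-7)))² - 3)*(-11) = (4*(1/(2*(-⅐)))² - 3)*(-11) = (4*(1/(-2/7))² - 3)*(-11) = (4*(-7/2)² - 3)*(-11) = (4*(49/4) - 3)*(-11) = (49 - 3)*(-11) = 46*(-11) = -506)
1/C = 1/(-506) = -1/506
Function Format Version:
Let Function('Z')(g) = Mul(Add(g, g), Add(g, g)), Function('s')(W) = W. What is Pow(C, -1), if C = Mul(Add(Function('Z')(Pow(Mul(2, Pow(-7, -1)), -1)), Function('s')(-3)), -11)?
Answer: Rational(-1, 506) ≈ -0.0019763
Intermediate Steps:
Function('Z')(g) = Mul(4, Pow(g, 2)) (Function('Z')(g) = Mul(Mul(2, g), Mul(2, g)) = Mul(4, Pow(g, 2)))
C = -506 (C = Mul(Add(Mul(4, Pow(Pow(Mul(2, Pow(-7, -1)), -1), 2)), -3), -11) = Mul(Add(Mul(4, Pow(Pow(Mul(2, Rational(-1, 7)), -1), 2)), -3), -11) = Mul(Add(Mul(4, Pow(Pow(Rational(-2, 7), -1), 2)), -3), -11) = Mul(Add(Mul(4, Pow(Rational(-7, 2), 2)), -3), -11) = Mul(Add(Mul(4, Rational(49, 4)), -3), -11) = Mul(Add(49, -3), -11) = Mul(46, -11) = -506)
Pow(C, -1) = Pow(-506, -1) = Rational(-1, 506)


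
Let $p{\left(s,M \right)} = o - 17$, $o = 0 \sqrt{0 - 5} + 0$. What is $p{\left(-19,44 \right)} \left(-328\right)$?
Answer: $5576$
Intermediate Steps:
$o = 0$ ($o = 0 \sqrt{-5} + 0 = 0 i \sqrt{5} + 0 = 0 + 0 = 0$)
$p{\left(s,M \right)} = -17$ ($p{\left(s,M \right)} = 0 - 17 = -17$)
$p{\left(-19,44 \right)} \left(-328\right) = \left(-17\right) \left(-328\right) = 5576$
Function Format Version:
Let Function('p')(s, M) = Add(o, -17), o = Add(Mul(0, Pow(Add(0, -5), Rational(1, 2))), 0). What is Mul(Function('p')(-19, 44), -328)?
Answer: 5576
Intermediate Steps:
o = 0 (o = Add(Mul(0, Pow(-5, Rational(1, 2))), 0) = Add(Mul(0, Mul(I, Pow(5, Rational(1, 2)))), 0) = Add(0, 0) = 0)
Function('p')(s, M) = -17 (Function('p')(s, M) = Add(0, -17) = -17)
Mul(Function('p')(-19, 44), -328) = Mul(-17, -328) = 5576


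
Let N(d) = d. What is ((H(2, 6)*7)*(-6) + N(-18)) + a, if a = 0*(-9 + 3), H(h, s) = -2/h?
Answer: 24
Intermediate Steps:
a = 0 (a = 0*(-6) = 0)
((H(2, 6)*7)*(-6) + N(-18)) + a = ((-2/2*7)*(-6) - 18) + 0 = ((-2*½*7)*(-6) - 18) + 0 = (-1*7*(-6) - 18) + 0 = (-7*(-6) - 18) + 0 = (42 - 18) + 0 = 24 + 0 = 24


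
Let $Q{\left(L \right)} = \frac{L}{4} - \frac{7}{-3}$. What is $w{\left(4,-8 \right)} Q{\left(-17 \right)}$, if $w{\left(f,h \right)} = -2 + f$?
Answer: $- \frac{23}{6} \approx -3.8333$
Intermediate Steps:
$Q{\left(L \right)} = \frac{7}{3} + \frac{L}{4}$ ($Q{\left(L \right)} = L \frac{1}{4} - - \frac{7}{3} = \frac{L}{4} + \frac{7}{3} = \frac{7}{3} + \frac{L}{4}$)
$w{\left(4,-8 \right)} Q{\left(-17 \right)} = \left(-2 + 4\right) \left(\frac{7}{3} + \frac{1}{4} \left(-17\right)\right) = 2 \left(\frac{7}{3} - \frac{17}{4}\right) = 2 \left(- \frac{23}{12}\right) = - \frac{23}{6}$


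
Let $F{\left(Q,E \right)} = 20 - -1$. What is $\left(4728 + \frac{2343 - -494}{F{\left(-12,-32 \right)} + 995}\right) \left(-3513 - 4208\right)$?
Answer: $- \frac{37110870685}{1016} \approx -3.6526 \cdot 10^{7}$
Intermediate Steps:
$F{\left(Q,E \right)} = 21$ ($F{\left(Q,E \right)} = 20 + 1 = 21$)
$\left(4728 + \frac{2343 - -494}{F{\left(-12,-32 \right)} + 995}\right) \left(-3513 - 4208\right) = \left(4728 + \frac{2343 - -494}{21 + 995}\right) \left(-3513 - 4208\right) = \left(4728 + \frac{2343 + 494}{1016}\right) \left(-7721\right) = \left(4728 + 2837 \cdot \frac{1}{1016}\right) \left(-7721\right) = \left(4728 + \frac{2837}{1016}\right) \left(-7721\right) = \frac{4806485}{1016} \left(-7721\right) = - \frac{37110870685}{1016}$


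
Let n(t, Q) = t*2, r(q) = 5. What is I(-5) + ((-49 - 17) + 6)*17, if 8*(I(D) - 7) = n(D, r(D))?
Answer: -4057/4 ≈ -1014.3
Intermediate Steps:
n(t, Q) = 2*t
I(D) = 7 + D/4 (I(D) = 7 + (2*D)/8 = 7 + D/4)
I(-5) + ((-49 - 17) + 6)*17 = (7 + (¼)*(-5)) + ((-49 - 17) + 6)*17 = (7 - 5/4) + (-66 + 6)*17 = 23/4 - 60*17 = 23/4 - 1020 = -4057/4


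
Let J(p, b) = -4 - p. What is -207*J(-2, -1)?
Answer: 414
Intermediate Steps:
-207*J(-2, -1) = -207*(-4 - 1*(-2)) = -207*(-4 + 2) = -207*(-2) = 414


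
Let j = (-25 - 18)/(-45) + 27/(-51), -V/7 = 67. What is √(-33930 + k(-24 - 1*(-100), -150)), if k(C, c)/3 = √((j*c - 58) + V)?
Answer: √(-9805770 + 17*I*√1536987)/17 ≈ 0.19795 + 184.2*I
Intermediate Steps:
V = -469 (V = -7*67 = -469)
j = 326/765 (j = -43*(-1/45) + 27*(-1/51) = 43/45 - 9/17 = 326/765 ≈ 0.42614)
k(C, c) = 3*√(-527 + 326*c/765) (k(C, c) = 3*√((326*c/765 - 58) - 469) = 3*√((-58 + 326*c/765) - 469) = 3*√(-527 + 326*c/765))
√(-33930 + k(-24 - 1*(-100), -150)) = √(-33930 + √(-34268175 + 27710*(-150))/85) = √(-33930 + √(-34268175 - 4156500)/85) = √(-33930 + √(-38424675)/85) = √(-33930 + (5*I*√1536987)/85) = √(-33930 + I*√1536987/17)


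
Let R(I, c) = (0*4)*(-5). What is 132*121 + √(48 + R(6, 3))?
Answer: 15972 + 4*√3 ≈ 15979.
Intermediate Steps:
R(I, c) = 0 (R(I, c) = 0*(-5) = 0)
132*121 + √(48 + R(6, 3)) = 132*121 + √(48 + 0) = 15972 + √48 = 15972 + 4*√3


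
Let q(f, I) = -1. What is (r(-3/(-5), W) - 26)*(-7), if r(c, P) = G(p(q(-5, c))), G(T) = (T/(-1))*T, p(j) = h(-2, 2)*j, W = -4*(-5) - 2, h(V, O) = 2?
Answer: 210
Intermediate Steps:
W = 18 (W = 20 - 2 = 18)
p(j) = 2*j
G(T) = -T² (G(T) = (T*(-1))*T = (-T)*T = -T²)
r(c, P) = -4 (r(c, P) = -(2*(-1))² = -1*(-2)² = -1*4 = -4)
(r(-3/(-5), W) - 26)*(-7) = (-4 - 26)*(-7) = -30*(-7) = 210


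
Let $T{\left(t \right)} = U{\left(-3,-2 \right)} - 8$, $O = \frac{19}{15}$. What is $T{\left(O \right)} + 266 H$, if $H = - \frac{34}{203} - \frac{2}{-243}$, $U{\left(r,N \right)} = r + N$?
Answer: $- \frac{390139}{7047} \approx -55.362$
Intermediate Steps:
$U{\left(r,N \right)} = N + r$
$H = - \frac{7856}{49329}$ ($H = \left(-34\right) \frac{1}{203} - - \frac{2}{243} = - \frac{34}{203} + \frac{2}{243} = - \frac{7856}{49329} \approx -0.15926$)
$O = \frac{19}{15}$ ($O = 19 \cdot \frac{1}{15} = \frac{19}{15} \approx 1.2667$)
$T{\left(t \right)} = -13$ ($T{\left(t \right)} = \left(-2 - 3\right) - 8 = -5 - 8 = -13$)
$T{\left(O \right)} + 266 H = -13 + 266 \left(- \frac{7856}{49329}\right) = -13 - \frac{298528}{7047} = - \frac{390139}{7047}$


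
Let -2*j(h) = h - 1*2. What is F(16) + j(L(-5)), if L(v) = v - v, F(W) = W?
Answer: 17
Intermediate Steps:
L(v) = 0
j(h) = 1 - h/2 (j(h) = -(h - 1*2)/2 = -(h - 2)/2 = -(-2 + h)/2 = 1 - h/2)
F(16) + j(L(-5)) = 16 + (1 - ½*0) = 16 + (1 + 0) = 16 + 1 = 17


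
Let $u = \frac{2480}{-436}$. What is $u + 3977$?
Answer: $\frac{432873}{109} \approx 3971.3$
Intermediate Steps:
$u = - \frac{620}{109}$ ($u = 2480 \left(- \frac{1}{436}\right) = - \frac{620}{109} \approx -5.6881$)
$u + 3977 = - \frac{620}{109} + 3977 = \frac{432873}{109}$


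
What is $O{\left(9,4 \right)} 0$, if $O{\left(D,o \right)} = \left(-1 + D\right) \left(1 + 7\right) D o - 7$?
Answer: $0$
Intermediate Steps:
$O{\left(D,o \right)} = -7 + D o \left(-8 + 8 D\right)$ ($O{\left(D,o \right)} = \left(-1 + D\right) 8 D o - 7 = \left(-8 + 8 D\right) D o - 7 = D \left(-8 + 8 D\right) o - 7 = D o \left(-8 + 8 D\right) - 7 = -7 + D o \left(-8 + 8 D\right)$)
$O{\left(9,4 \right)} 0 = \left(-7 - 72 \cdot 4 + 8 \cdot 4 \cdot 9^{2}\right) 0 = \left(-7 - 288 + 8 \cdot 4 \cdot 81\right) 0 = \left(-7 - 288 + 2592\right) 0 = 2297 \cdot 0 = 0$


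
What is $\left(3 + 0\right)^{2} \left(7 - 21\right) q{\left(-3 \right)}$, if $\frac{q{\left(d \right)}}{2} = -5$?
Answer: $1260$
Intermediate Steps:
$q{\left(d \right)} = -10$ ($q{\left(d \right)} = 2 \left(-5\right) = -10$)
$\left(3 + 0\right)^{2} \left(7 - 21\right) q{\left(-3 \right)} = \left(3 + 0\right)^{2} \left(7 - 21\right) \left(-10\right) = 3^{2} \left(-14\right) \left(-10\right) = 9 \left(-14\right) \left(-10\right) = \left(-126\right) \left(-10\right) = 1260$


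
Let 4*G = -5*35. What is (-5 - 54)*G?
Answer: 10325/4 ≈ 2581.3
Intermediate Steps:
G = -175/4 (G = (-5*35)/4 = (1/4)*(-175) = -175/4 ≈ -43.750)
(-5 - 54)*G = (-5 - 54)*(-175/4) = -59*(-175/4) = 10325/4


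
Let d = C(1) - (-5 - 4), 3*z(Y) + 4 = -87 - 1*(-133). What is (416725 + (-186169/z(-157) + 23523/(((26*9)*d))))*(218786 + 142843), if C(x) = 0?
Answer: 39829340267729/273 ≈ 1.4589e+11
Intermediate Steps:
z(Y) = 14 (z(Y) = -4/3 + (-87 - 1*(-133))/3 = -4/3 + (-87 + 133)/3 = -4/3 + (1/3)*46 = -4/3 + 46/3 = 14)
d = 9 (d = 0 - (-5 - 4) = 0 - 1*(-9) = 0 + 9 = 9)
(416725 + (-186169/z(-157) + 23523/(((26*9)*d))))*(218786 + 142843) = (416725 + (-186169/14 + 23523/(((26*9)*9))))*(218786 + 142843) = (416725 + (-186169*1/14 + 23523/((234*9))))*361629 = (416725 + (-186169/14 + 23523/2106))*361629 = (416725 + (-186169/14 + 23523*(1/2106)))*361629 = (416725 + (-186169/14 + 7841/702))*361629 = (416725 - 32645216/2457)*361629 = (991248109/2457)*361629 = 39829340267729/273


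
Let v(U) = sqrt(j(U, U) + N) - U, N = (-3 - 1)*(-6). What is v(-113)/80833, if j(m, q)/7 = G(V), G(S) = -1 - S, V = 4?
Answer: 113/80833 + I*sqrt(11)/80833 ≈ 0.0013979 + 4.1031e-5*I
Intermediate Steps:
j(m, q) = -35 (j(m, q) = 7*(-1 - 1*4) = 7*(-1 - 4) = 7*(-5) = -35)
N = 24 (N = -4*(-6) = 24)
v(U) = -U + I*sqrt(11) (v(U) = sqrt(-35 + 24) - U = sqrt(-11) - U = I*sqrt(11) - U = -U + I*sqrt(11))
v(-113)/80833 = (-1*(-113) + I*sqrt(11))/80833 = (113 + I*sqrt(11))*(1/80833) = 113/80833 + I*sqrt(11)/80833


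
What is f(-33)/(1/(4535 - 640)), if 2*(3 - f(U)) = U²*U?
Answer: 139997985/2 ≈ 6.9999e+7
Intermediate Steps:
f(U) = 3 - U³/2 (f(U) = 3 - U²*U/2 = 3 - U³/2)
f(-33)/(1/(4535 - 640)) = (3 - ½*(-33)³)/(1/(4535 - 640)) = (3 - ½*(-35937))/(1/3895) = (3 + 35937/2)/(1/3895) = (35943/2)*3895 = 139997985/2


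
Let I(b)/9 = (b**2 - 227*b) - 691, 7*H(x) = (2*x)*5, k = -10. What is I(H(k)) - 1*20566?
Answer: 207635/49 ≈ 4237.4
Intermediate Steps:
H(x) = 10*x/7 (H(x) = ((2*x)*5)/7 = (10*x)/7 = 10*x/7)
I(b) = -6219 - 2043*b + 9*b**2 (I(b) = 9*((b**2 - 227*b) - 691) = 9*(-691 + b**2 - 227*b) = -6219 - 2043*b + 9*b**2)
I(H(k)) - 1*20566 = (-6219 - 20430*(-10)/7 + 9*((10/7)*(-10))**2) - 1*20566 = (-6219 - 2043*(-100/7) + 9*(-100/7)**2) - 20566 = (-6219 + 204300/7 + 9*(10000/49)) - 20566 = (-6219 + 204300/7 + 90000/49) - 20566 = 1215369/49 - 20566 = 207635/49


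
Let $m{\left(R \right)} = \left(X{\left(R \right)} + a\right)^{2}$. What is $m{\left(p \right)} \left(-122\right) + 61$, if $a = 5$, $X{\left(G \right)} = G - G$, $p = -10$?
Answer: $-2989$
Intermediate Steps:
$X{\left(G \right)} = 0$
$m{\left(R \right)} = 25$ ($m{\left(R \right)} = \left(0 + 5\right)^{2} = 5^{2} = 25$)
$m{\left(p \right)} \left(-122\right) + 61 = 25 \left(-122\right) + 61 = -3050 + 61 = -2989$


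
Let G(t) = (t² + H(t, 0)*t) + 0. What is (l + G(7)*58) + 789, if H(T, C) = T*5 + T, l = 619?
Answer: 21302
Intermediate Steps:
H(T, C) = 6*T (H(T, C) = 5*T + T = 6*T)
G(t) = 7*t² (G(t) = (t² + (6*t)*t) + 0 = (t² + 6*t²) + 0 = 7*t² + 0 = 7*t²)
(l + G(7)*58) + 789 = (619 + (7*7²)*58) + 789 = (619 + (7*49)*58) + 789 = (619 + 343*58) + 789 = (619 + 19894) + 789 = 20513 + 789 = 21302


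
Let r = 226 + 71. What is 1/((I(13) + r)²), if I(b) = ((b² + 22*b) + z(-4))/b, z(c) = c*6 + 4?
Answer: 169/18455616 ≈ 9.1571e-6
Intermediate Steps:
z(c) = 4 + 6*c (z(c) = 6*c + 4 = 4 + 6*c)
r = 297
I(b) = (-20 + b² + 22*b)/b (I(b) = ((b² + 22*b) + (4 + 6*(-4)))/b = ((b² + 22*b) + (4 - 24))/b = ((b² + 22*b) - 20)/b = (-20 + b² + 22*b)/b)
1/((I(13) + r)²) = 1/(((22 + 13 - 20/13) + 297)²) = 1/((435/13 + 297)²) = 1/((4296/13)²) = 1/(18455616/169) = 169/18455616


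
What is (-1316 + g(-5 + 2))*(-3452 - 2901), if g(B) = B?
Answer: 8379607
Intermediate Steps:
(-1316 + g(-5 + 2))*(-3452 - 2901) = (-1316 + (-5 + 2))*(-3452 - 2901) = (-1316 - 3)*(-6353) = -1319*(-6353) = 8379607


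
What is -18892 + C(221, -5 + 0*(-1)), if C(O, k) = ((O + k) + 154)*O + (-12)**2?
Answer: 63022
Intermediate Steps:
C(O, k) = 144 + O*(154 + O + k) (C(O, k) = (154 + O + k)*O + 144 = O*(154 + O + k) + 144 = 144 + O*(154 + O + k))
-18892 + C(221, -5 + 0*(-1)) = -18892 + (144 + 221**2 + 154*221 + 221*(-5 + 0*(-1))) = -18892 + (144 + 48841 + 34034 + 221*(-5 + 0)) = -18892 + (144 + 48841 + 34034 + 221*(-5)) = -18892 + (144 + 48841 + 34034 - 1105) = -18892 + 81914 = 63022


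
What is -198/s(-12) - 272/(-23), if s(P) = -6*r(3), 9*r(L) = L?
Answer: 2549/23 ≈ 110.83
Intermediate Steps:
r(L) = L/9
s(P) = -2 (s(P) = -2*3/3 = -6*⅓ = -2)
-198/s(-12) - 272/(-23) = -198/(-2) - 272/(-23) = -198*(-½) - 272*(-1/23) = 99 + 272/23 = 2549/23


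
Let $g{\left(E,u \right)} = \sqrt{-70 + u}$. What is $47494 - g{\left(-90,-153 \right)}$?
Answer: $47494 - i \sqrt{223} \approx 47494.0 - 14.933 i$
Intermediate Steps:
$47494 - g{\left(-90,-153 \right)} = 47494 - \sqrt{-70 - 153} = 47494 - \sqrt{-223} = 47494 - i \sqrt{223}$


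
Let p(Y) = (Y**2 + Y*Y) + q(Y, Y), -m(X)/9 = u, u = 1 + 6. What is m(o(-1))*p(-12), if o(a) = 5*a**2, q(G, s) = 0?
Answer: -18144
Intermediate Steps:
u = 7
m(X) = -63 (m(X) = -9*7 = -63)
p(Y) = 2*Y**2 (p(Y) = (Y**2 + Y*Y) + 0 = (Y**2 + Y**2) + 0 = 2*Y**2 + 0 = 2*Y**2)
m(o(-1))*p(-12) = -126*(-12)**2 = -126*144 = -63*288 = -18144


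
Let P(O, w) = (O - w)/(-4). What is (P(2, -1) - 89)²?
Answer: 128881/16 ≈ 8055.1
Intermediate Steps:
P(O, w) = -O/4 + w/4 (P(O, w) = (O - w)*(-¼) = -O/4 + w/4)
(P(2, -1) - 89)² = ((-¼*2 + (¼)*(-1)) - 89)² = ((-½ - ¼) - 89)² = (-¾ - 89)² = (-359/4)² = 128881/16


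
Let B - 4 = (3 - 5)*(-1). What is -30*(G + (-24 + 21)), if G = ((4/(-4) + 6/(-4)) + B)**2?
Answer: -555/2 ≈ -277.50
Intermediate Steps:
B = 6 (B = 4 + (3 - 5)*(-1) = 4 - 2*(-1) = 4 + 2 = 6)
G = 49/4 (G = ((4/(-4) + 6/(-4)) + 6)**2 = ((4*(-1/4) + 6*(-1/4)) + 6)**2 = ((-1 - 3/2) + 6)**2 = (-5/2 + 6)**2 = (7/2)**2 = 49/4 ≈ 12.250)
-30*(G + (-24 + 21)) = -30*(49/4 + (-24 + 21)) = -30*(49/4 - 3) = -30*37/4 = -555/2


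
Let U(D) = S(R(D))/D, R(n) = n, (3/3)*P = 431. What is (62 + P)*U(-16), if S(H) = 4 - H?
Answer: -2465/4 ≈ -616.25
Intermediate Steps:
P = 431
U(D) = (4 - D)/D
(62 + P)*U(-16) = (62 + 431)*((4 - 1*(-16))/(-16)) = 493*(-(4 + 16)/16) = 493*(-1/16*20) = 493*(-5/4) = -2465/4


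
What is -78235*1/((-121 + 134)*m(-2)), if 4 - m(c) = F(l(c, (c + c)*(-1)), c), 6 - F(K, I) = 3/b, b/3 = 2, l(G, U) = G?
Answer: 156470/39 ≈ 4012.1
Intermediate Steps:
b = 6 (b = 3*2 = 6)
F(K, I) = 11/2 (F(K, I) = 6 - 3/6 = 6 - 1*½ = 6 - ½ = 11/2)
m(c) = -3/2 (m(c) = 4 - 1*11/2 = 4 - 11/2 = -3/2)
-78235*1/((-121 + 134)*m(-2)) = -78235*(-2/(3*(-121 + 134))) = -78235/((-3/2*13)) = -78235/(-39/2) = -78235*(-2/39) = 156470/39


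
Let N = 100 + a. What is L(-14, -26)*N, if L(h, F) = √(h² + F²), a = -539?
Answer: -878*√218 ≈ -12964.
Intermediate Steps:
L(h, F) = √(F² + h²)
N = -439 (N = 100 - 539 = -439)
L(-14, -26)*N = √((-26)² + (-14)²)*(-439) = √(676 + 196)*(-439) = √872*(-439) = (2*√218)*(-439) = -878*√218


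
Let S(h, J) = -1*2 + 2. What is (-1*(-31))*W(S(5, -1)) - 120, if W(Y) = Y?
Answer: -120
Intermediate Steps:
S(h, J) = 0 (S(h, J) = -2 + 2 = 0)
(-1*(-31))*W(S(5, -1)) - 120 = -1*(-31)*0 - 120 = 31*0 - 120 = 0 - 120 = -120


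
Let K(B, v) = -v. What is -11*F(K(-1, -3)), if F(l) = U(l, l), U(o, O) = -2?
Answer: 22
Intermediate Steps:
F(l) = -2
-11*F(K(-1, -3)) = -11*(-2) = 22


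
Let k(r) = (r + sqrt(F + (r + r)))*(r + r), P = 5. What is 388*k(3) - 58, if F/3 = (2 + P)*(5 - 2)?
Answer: 6926 + 2328*sqrt(69) ≈ 26264.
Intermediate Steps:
F = 63 (F = 3*((2 + 5)*(5 - 2)) = 3*(7*3) = 3*21 = 63)
k(r) = 2*r*(r + sqrt(63 + 2*r)) (k(r) = (r + sqrt(63 + (r + r)))*(r + r) = (r + sqrt(63 + 2*r))*(2*r) = 2*r*(r + sqrt(63 + 2*r)))
388*k(3) - 58 = 388*(2*3*(3 + sqrt(63 + 2*3))) - 58 = 388*(2*3*(3 + sqrt(63 + 6))) - 58 = 388*(2*3*(3 + sqrt(69))) - 58 = 388*(18 + 6*sqrt(69)) - 58 = (6984 + 2328*sqrt(69)) - 58 = 6926 + 2328*sqrt(69)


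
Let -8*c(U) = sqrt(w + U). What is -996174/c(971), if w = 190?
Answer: 885488*sqrt(129)/43 ≈ 2.3389e+5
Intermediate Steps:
c(U) = -sqrt(190 + U)/8
-996174/c(971) = -996174*(-8/sqrt(190 + 971)) = -996174*(-8*sqrt(129)/387) = -(-885488)*sqrt(129)/43 = 885488*sqrt(129)/43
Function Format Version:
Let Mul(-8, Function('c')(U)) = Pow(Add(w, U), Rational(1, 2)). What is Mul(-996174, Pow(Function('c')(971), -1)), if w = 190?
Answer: Mul(Rational(885488, 43), Pow(129, Rational(1, 2))) ≈ 2.3389e+5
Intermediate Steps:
Function('c')(U) = Mul(Rational(-1, 8), Pow(Add(190, U), Rational(1, 2)))
Mul(-996174, Pow(Function('c')(971), -1)) = Mul(-996174, Pow(Mul(Rational(-1, 8), Pow(Add(190, 971), Rational(1, 2))), -1)) = Mul(-996174, Pow(Mul(Rational(-1, 8), Pow(1161, Rational(1, 2))), -1)) = Mul(-996174, Pow(Mul(Rational(-1, 8), Mul(3, Pow(129, Rational(1, 2)))), -1)) = Mul(-996174, Pow(Mul(Rational(-3, 8), Pow(129, Rational(1, 2))), -1)) = Mul(-996174, Mul(Rational(-8, 387), Pow(129, Rational(1, 2)))) = Mul(Rational(885488, 43), Pow(129, Rational(1, 2)))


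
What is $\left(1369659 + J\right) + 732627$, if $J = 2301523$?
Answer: $4403809$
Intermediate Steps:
$\left(1369659 + J\right) + 732627 = \left(1369659 + 2301523\right) + 732627 = 3671182 + 732627 = 4403809$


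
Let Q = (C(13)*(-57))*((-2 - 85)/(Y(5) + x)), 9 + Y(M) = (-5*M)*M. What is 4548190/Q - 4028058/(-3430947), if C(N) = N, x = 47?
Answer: -400041385768/65187993 ≈ -6136.7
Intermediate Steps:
Y(M) = -9 - 5*M² (Y(M) = -9 + (-5*M)*M = -9 - 5*M²)
Q = -741 (Q = (13*(-57))*((-2 - 85)/((-9 - 5*5²) + 47)) = -(-64467)/((-9 - 5*25) + 47) = -(-64467)/((-9 - 125) + 47) = -(-64467)/(-134 + 47) = -(-64467)/(-87) = -(-64467)*(-1)/87 = -741*1 = -741)
4548190/Q - 4028058/(-3430947) = 4548190/(-741) - 4028058/(-3430947) = 4548190*(-1/741) - 4028058*(-1/3430947) = -4548190/741 + 1342686/1143649 = -400041385768/65187993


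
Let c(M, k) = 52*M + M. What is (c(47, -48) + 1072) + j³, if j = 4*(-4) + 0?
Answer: -533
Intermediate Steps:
j = -16 (j = -16 + 0 = -16)
c(M, k) = 53*M
(c(47, -48) + 1072) + j³ = (53*47 + 1072) + (-16)³ = (2491 + 1072) - 4096 = 3563 - 4096 = -533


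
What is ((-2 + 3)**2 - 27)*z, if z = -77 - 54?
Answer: 3406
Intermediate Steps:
z = -131
((-2 + 3)**2 - 27)*z = ((-2 + 3)**2 - 27)*(-131) = (1**2 - 27)*(-131) = (1 - 27)*(-131) = -26*(-131) = 3406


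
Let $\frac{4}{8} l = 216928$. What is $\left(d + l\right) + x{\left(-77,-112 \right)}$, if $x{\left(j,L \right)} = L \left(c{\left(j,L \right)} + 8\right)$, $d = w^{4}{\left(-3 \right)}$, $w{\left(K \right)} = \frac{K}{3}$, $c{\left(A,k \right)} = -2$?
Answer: $433185$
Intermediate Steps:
$l = 433856$ ($l = 2 \cdot 216928 = 433856$)
$w{\left(K \right)} = \frac{K}{3}$ ($w{\left(K \right)} = K \frac{1}{3} = \frac{K}{3}$)
$d = 1$ ($d = \left(\frac{1}{3} \left(-3\right)\right)^{4} = \left(-1\right)^{4} = 1$)
$x{\left(j,L \right)} = 6 L$ ($x{\left(j,L \right)} = L \left(-2 + 8\right) = L 6 = 6 L$)
$\left(d + l\right) + x{\left(-77,-112 \right)} = \left(1 + 433856\right) + 6 \left(-112\right) = 433857 - 672 = 433185$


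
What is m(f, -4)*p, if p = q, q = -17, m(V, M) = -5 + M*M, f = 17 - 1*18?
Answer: -187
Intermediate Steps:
f = -1 (f = 17 - 18 = -1)
m(V, M) = -5 + M²
p = -17
m(f, -4)*p = (-5 + (-4)²)*(-17) = (-5 + 16)*(-17) = 11*(-17) = -187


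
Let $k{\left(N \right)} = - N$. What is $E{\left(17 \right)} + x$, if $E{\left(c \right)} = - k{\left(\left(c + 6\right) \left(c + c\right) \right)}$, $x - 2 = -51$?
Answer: $733$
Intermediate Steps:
$x = -49$ ($x = 2 - 51 = -49$)
$E{\left(c \right)} = 2 c \left(6 + c\right)$ ($E{\left(c \right)} = - \left(-1\right) \left(c + 6\right) \left(c + c\right) = - \left(-1\right) \left(6 + c\right) 2 c = - \left(-1\right) 2 c \left(6 + c\right) = - \left(-2\right) c \left(6 + c\right) = 2 c \left(6 + c\right)$)
$E{\left(17 \right)} + x = 2 \cdot 17 \left(6 + 17\right) - 49 = 2 \cdot 17 \cdot 23 - 49 = 782 - 49 = 733$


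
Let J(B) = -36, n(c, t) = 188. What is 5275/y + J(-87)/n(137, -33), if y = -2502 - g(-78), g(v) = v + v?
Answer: -269039/110262 ≈ -2.4400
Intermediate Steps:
g(v) = 2*v
y = -2346 (y = -2502 - 2*(-78) = -2502 - 1*(-156) = -2502 + 156 = -2346)
5275/y + J(-87)/n(137, -33) = 5275/(-2346) - 36/188 = 5275*(-1/2346) - 36*1/188 = -5275/2346 - 9/47 = -269039/110262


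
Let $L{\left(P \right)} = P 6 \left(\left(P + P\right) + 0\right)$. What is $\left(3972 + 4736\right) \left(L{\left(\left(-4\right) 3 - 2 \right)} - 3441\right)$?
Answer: $-9483012$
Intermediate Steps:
$L{\left(P \right)} = 12 P^{2}$ ($L{\left(P \right)} = 6 P \left(2 P + 0\right) = 6 P 2 P = 12 P^{2}$)
$\left(3972 + 4736\right) \left(L{\left(\left(-4\right) 3 - 2 \right)} - 3441\right) = \left(3972 + 4736\right) \left(12 \left(\left(-4\right) 3 - 2\right)^{2} - 3441\right) = 8708 \left(12 \left(-12 - 2\right)^{2} - 3441\right) = 8708 \left(12 \left(-14\right)^{2} - 3441\right) = 8708 \left(12 \cdot 196 - 3441\right) = 8708 \left(2352 - 3441\right) = 8708 \left(-1089\right) = -9483012$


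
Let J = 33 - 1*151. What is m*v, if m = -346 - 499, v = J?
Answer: 99710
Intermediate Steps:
J = -118 (J = 33 - 151 = -118)
v = -118
m = -845
m*v = -845*(-118) = 99710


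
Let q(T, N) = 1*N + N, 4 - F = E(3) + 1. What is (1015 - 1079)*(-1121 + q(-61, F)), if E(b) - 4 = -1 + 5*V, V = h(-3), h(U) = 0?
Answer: 71744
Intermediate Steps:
V = 0
E(b) = 3 (E(b) = 4 + (-1 + 5*0) = 4 + (-1 + 0) = 4 - 1 = 3)
F = 0 (F = 4 - (3 + 1) = 4 - 1*4 = 4 - 4 = 0)
q(T, N) = 2*N (q(T, N) = N + N = 2*N)
(1015 - 1079)*(-1121 + q(-61, F)) = (1015 - 1079)*(-1121 + 2*0) = -64*(-1121 + 0) = -64*(-1121) = 71744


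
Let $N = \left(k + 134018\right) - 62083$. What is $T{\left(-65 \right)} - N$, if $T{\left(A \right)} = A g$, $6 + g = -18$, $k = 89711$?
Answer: $-160086$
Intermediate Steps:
$g = -24$ ($g = -6 - 18 = -24$)
$N = 161646$ ($N = \left(89711 + 134018\right) - 62083 = 223729 - 62083 = 161646$)
$T{\left(A \right)} = - 24 A$ ($T{\left(A \right)} = A \left(-24\right) = - 24 A$)
$T{\left(-65 \right)} - N = \left(-24\right) \left(-65\right) - 161646 = 1560 - 161646 = -160086$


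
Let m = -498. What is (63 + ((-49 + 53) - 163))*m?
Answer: 47808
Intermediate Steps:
(63 + ((-49 + 53) - 163))*m = (63 + ((-49 + 53) - 163))*(-498) = (63 + (4 - 163))*(-498) = (63 - 159)*(-498) = -96*(-498) = 47808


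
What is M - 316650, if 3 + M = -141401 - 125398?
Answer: -583452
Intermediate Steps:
M = -266802 (M = -3 + (-141401 - 125398) = -3 - 266799 = -266802)
M - 316650 = -266802 - 316650 = -583452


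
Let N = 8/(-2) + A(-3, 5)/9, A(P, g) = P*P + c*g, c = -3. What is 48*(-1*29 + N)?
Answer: -1616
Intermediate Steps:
A(P, g) = P² - 3*g (A(P, g) = P*P - 3*g = P² - 3*g)
N = -14/3 (N = 8/(-2) + ((-3)² - 3*5)/9 = 8*(-½) + (9 - 15)*(⅑) = -4 - 6*⅑ = -4 - ⅔ = -14/3 ≈ -4.6667)
48*(-1*29 + N) = 48*(-1*29 - 14/3) = 48*(-29 - 14/3) = 48*(-101/3) = -1616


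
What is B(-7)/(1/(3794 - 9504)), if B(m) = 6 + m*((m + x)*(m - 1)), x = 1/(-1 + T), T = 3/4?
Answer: 3483100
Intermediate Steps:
T = 3/4 (T = 3*(1/4) = 3/4 ≈ 0.75000)
x = -4 (x = 1/(-1 + 3/4) = 1/(-1/4) = -4)
B(m) = 6 + m*(-1 + m)*(-4 + m) (B(m) = 6 + m*((m - 4)*(m - 1)) = 6 + m*((-4 + m)*(-1 + m)) = 6 + m*((-1 + m)*(-4 + m)) = 6 + m*(-1 + m)*(-4 + m))
B(-7)/(1/(3794 - 9504)) = (6 + (-7)**3 - 5*(-7)**2 + 4*(-7))/(1/(3794 - 9504)) = (6 - 343 - 5*49 - 28)/(1/(-5710)) = (6 - 343 - 245 - 28)/(-1/5710) = -610*(-5710) = 3483100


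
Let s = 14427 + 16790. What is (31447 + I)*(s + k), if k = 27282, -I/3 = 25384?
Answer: -2615197795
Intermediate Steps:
s = 31217
I = -76152 (I = -3*25384 = -76152)
(31447 + I)*(s + k) = (31447 - 76152)*(31217 + 27282) = -44705*58499 = -2615197795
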